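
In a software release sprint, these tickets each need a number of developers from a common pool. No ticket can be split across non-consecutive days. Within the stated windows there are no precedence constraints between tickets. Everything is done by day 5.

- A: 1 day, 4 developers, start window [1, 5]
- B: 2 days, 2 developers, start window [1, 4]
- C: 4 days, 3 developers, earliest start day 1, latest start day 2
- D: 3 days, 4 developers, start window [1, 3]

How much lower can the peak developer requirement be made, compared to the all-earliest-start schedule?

6

Early-start peak: d1:13  d2:9  d3:7  d4:3  d5:0 ⇒ 13.
Leveled (A@1, B@1, C@2, D@3): d1:6  d2:5  d3:7  d4:7  d5:7 ⇒ 7.
Reduction 13 − 7 = 6.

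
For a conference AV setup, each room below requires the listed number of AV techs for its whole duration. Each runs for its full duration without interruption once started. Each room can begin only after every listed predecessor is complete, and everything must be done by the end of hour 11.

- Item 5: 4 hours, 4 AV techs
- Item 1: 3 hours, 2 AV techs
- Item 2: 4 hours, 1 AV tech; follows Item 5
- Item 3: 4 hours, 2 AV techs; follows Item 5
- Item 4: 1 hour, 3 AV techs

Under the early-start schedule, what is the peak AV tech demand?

Early-start schedule: Item 5@1, Item 1@1, Item 2@5, Item 3@5, Item 4@1.
Load per hour: hour 1: 9, hour 2: 6, hour 3: 6, hour 4: 4, hour 5: 3, hour 6: 3, hour 7: 3, hour 8: 3, hour 9: 0, hour 10: 0, hour 11: 0.
Peak is 9.

9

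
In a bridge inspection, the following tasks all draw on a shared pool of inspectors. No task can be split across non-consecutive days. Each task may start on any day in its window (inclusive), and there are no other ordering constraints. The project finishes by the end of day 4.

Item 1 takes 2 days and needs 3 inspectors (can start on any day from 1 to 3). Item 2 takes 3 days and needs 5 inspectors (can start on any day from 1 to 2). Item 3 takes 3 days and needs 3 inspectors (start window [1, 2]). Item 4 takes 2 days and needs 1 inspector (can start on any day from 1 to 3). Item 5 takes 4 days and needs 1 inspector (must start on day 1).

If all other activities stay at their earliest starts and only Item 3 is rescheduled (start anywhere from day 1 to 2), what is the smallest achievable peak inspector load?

13

Item 3@1: d1:13  d2:13  d3:9  d4:1 → peak 13
Item 3@2: d1:10  d2:13  d3:9  d4:4 → peak 13
Best is Item 3@1, peak 13.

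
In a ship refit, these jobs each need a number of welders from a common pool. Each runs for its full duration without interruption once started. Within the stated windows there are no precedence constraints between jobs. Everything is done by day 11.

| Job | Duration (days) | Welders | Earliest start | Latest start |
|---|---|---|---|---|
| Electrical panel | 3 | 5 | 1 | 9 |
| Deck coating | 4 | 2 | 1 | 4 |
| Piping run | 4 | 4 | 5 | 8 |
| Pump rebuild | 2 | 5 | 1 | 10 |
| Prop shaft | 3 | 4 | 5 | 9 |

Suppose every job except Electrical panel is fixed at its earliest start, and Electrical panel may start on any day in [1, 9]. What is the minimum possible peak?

8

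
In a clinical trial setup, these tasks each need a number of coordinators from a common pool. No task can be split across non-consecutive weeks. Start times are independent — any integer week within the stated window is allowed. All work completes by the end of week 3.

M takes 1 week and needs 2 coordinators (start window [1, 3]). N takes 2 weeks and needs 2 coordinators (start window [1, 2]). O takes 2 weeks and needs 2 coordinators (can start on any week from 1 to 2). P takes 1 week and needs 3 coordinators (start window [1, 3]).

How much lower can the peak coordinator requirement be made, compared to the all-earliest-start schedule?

4

Early-start peak: w1:9  w2:4  w3:0 ⇒ 9.
Leveled (M@1, N@1, O@2, P@3): w1:4  w2:4  w3:5 ⇒ 5.
Reduction 9 − 5 = 4.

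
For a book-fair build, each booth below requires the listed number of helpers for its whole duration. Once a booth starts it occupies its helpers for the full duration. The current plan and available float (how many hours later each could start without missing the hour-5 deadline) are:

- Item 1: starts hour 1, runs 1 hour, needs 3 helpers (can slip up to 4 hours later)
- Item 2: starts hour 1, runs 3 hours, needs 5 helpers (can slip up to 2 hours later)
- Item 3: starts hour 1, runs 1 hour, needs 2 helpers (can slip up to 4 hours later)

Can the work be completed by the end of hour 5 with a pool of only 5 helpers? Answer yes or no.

yes

Schedule Item 1@1, Item 2@2, Item 3@1: h1:5  h2:5  h3:5  h4:5  h5:0 — peak 5 ≤ 5.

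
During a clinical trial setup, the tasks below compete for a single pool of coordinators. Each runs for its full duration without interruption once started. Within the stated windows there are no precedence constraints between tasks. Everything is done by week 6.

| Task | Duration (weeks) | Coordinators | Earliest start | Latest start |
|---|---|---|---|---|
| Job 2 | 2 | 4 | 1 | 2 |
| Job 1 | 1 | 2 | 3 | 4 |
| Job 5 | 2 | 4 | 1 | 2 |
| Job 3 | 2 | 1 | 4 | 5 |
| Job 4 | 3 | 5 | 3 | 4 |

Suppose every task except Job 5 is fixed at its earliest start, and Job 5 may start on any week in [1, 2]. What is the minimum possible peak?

Job 5@1: w1:8  w2:8  w3:7  w4:6  w5:6  w6:0 → peak 8
Job 5@2: w1:4  w2:8  w3:11  w4:6  w5:6  w6:0 → peak 11
Best is Job 5@1, peak 8.

8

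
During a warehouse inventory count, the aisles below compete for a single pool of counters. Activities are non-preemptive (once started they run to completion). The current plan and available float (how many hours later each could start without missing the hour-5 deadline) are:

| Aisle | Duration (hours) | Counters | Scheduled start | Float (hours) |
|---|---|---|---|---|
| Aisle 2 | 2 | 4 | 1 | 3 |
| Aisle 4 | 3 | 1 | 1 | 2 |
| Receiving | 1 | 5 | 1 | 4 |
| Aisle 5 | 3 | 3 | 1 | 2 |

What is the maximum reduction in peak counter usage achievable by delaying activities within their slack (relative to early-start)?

6

Early-start peak: h1:13  h2:8  h3:4  h4:0  h5:0 ⇒ 13.
Leveled (Aisle 2@1, Aisle 4@3, Receiving@4, Aisle 5@1): h1:7  h2:7  h3:4  h4:6  h5:1 ⇒ 7.
Reduction 13 − 7 = 6.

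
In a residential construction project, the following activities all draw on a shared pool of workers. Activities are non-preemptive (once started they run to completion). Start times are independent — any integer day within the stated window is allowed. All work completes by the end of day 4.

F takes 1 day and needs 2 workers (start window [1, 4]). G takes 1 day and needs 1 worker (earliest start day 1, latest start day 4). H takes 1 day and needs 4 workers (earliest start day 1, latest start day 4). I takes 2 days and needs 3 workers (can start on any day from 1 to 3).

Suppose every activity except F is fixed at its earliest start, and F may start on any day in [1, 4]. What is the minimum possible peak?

F@1: d1:10  d2:3  d3:0  d4:0 → peak 10
F@2: d1:8  d2:5  d3:0  d4:0 → peak 8
F@3: d1:8  d2:3  d3:2  d4:0 → peak 8
F@4: d1:8  d2:3  d3:0  d4:2 → peak 8
Best is F@2, peak 8.

8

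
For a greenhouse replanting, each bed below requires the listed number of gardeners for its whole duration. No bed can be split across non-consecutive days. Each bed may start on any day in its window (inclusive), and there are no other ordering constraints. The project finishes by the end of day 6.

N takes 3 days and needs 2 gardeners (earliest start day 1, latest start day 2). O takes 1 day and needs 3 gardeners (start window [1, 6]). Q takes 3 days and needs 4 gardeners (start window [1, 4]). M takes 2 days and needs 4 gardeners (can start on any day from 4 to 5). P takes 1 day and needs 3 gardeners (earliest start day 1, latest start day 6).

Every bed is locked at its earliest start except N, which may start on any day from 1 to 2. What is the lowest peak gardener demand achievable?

N@1: d1:12  d2:6  d3:6  d4:4  d5:4  d6:0 → peak 12
N@2: d1:10  d2:6  d3:6  d4:6  d5:4  d6:0 → peak 10
Best is N@2, peak 10.

10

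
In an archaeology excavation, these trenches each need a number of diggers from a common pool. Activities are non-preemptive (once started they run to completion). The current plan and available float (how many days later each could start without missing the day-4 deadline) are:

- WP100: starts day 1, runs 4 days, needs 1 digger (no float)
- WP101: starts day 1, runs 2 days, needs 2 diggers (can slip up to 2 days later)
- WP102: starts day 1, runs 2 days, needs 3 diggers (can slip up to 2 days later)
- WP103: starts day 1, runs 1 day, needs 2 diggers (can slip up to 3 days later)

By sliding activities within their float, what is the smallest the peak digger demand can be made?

5

Early-start (WP100@1, WP101@1, WP102@1, WP103@1) gives peak 8: d1:8  d2:6  d3:1  d4:1.
Shift WP102→3.
Schedule WP100@1, WP101@1, WP102@3, WP103@1: d1:5  d2:3  d3:4  d4:4 — peak 5.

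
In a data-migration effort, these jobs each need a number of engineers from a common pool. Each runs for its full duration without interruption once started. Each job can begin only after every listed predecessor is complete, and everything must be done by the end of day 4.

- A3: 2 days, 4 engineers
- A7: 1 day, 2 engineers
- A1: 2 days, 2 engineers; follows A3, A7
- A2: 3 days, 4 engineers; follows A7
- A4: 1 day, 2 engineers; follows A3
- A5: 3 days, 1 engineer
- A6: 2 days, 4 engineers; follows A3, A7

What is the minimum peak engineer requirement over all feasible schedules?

12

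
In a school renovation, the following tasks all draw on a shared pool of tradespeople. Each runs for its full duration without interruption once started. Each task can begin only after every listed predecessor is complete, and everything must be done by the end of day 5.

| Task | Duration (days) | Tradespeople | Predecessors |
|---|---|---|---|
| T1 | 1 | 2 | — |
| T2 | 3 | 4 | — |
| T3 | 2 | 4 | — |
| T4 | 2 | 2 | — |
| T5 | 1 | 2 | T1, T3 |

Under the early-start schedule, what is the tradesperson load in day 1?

At early start, day 1 has: T1, T2, T3, T4.
Demand: 2 + 4 + 4 + 2 = 12.

12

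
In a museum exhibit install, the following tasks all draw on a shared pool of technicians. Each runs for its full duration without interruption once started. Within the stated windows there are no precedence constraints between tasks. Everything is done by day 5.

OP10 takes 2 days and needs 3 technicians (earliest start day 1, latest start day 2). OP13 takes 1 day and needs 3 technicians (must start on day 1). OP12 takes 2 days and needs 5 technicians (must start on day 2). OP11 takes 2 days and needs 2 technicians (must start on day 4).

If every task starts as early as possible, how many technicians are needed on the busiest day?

8

Early-start schedule: OP10@1, OP13@1, OP12@2, OP11@4.
Load per day: day 1: 6, day 2: 8, day 3: 5, day 4: 2, day 5: 2.
Peak is 8.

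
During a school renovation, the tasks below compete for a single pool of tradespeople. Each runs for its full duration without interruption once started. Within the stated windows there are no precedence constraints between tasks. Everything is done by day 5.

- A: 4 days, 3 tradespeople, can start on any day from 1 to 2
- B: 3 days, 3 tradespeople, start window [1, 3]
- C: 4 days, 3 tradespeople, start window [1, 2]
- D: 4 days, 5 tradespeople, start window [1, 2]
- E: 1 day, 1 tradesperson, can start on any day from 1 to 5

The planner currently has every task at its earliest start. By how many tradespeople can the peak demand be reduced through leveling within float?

Early-start peak: d1:15  d2:14  d3:14  d4:11  d5:0 ⇒ 15.
Leveled (A@1, B@1, C@1, D@1, E@4): d1:14  d2:14  d3:14  d4:12  d5:0 ⇒ 14.
Reduction 15 − 14 = 1.

1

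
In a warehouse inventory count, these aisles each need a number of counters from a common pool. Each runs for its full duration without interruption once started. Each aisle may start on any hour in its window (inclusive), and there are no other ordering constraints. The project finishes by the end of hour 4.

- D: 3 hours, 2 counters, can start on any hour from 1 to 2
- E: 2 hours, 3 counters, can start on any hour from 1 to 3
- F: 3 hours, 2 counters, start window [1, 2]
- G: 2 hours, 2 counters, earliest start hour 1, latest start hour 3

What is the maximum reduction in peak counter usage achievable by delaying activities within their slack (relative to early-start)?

2

Early-start peak: h1:9  h2:9  h3:4  h4:0 ⇒ 9.
Leveled (D@1, E@1, F@1, G@3): h1:7  h2:7  h3:6  h4:2 ⇒ 7.
Reduction 9 − 7 = 2.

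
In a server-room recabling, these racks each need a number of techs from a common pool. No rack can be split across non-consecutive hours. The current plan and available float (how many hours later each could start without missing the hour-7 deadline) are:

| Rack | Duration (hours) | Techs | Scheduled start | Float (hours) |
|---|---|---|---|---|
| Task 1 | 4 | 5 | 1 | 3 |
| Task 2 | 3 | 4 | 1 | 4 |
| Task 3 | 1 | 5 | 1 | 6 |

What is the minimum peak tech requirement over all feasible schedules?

9

Early-start (Task 1@1, Task 2@1, Task 3@1) gives peak 14: h1:14  h2:9  h3:9  h4:5  h5:0  h6:0  h7:0.
Shift Task 3→5.
Schedule Task 1@1, Task 2@1, Task 3@5: h1:9  h2:9  h3:9  h4:5  h5:5  h6:0  h7:0 — peak 9.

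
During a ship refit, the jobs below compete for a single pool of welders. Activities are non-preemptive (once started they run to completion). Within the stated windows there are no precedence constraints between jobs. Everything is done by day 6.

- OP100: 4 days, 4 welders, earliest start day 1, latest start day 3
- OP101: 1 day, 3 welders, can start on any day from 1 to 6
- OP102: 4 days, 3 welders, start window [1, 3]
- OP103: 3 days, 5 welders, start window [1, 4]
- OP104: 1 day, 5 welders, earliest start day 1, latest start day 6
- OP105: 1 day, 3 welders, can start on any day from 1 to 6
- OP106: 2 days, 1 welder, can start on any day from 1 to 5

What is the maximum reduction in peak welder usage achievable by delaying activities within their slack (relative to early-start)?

Early-start peak: d1:24  d2:13  d3:12  d4:7  d5:0  d6:0 ⇒ 24.
Leveled (OP100@1, OP101@1, OP102@1, OP103@2, OP104@5, OP105@5, OP106@5): d1:10  d2:12  d3:12  d4:12  d5:9  d6:1 ⇒ 12.
Reduction 24 − 12 = 12.

12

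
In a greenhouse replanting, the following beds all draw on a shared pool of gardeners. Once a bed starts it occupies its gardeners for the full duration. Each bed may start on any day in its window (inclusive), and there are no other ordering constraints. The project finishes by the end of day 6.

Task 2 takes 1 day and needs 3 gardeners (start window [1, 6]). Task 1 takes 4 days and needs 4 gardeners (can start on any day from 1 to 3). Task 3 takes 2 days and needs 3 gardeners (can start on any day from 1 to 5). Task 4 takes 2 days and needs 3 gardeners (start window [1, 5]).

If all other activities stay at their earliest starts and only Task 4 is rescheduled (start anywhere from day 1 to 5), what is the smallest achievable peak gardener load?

10

Task 4@1: d1:13  d2:10  d3:4  d4:4  d5:0  d6:0 → peak 13
Task 4@2: d1:10  d2:10  d3:7  d4:4  d5:0  d6:0 → peak 10
Task 4@3: d1:10  d2:7  d3:7  d4:7  d5:0  d6:0 → peak 10
Task 4@4: d1:10  d2:7  d3:4  d4:7  d5:3  d6:0 → peak 10
Task 4@5: d1:10  d2:7  d3:4  d4:4  d5:3  d6:3 → peak 10
Best is Task 4@2, peak 10.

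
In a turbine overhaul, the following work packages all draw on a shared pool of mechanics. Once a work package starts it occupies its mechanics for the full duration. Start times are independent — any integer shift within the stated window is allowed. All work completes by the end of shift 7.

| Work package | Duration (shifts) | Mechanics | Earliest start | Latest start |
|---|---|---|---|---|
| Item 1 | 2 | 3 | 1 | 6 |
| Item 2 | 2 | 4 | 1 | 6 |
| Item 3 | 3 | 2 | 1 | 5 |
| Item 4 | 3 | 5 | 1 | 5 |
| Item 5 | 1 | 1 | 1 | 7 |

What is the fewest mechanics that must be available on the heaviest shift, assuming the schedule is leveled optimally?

6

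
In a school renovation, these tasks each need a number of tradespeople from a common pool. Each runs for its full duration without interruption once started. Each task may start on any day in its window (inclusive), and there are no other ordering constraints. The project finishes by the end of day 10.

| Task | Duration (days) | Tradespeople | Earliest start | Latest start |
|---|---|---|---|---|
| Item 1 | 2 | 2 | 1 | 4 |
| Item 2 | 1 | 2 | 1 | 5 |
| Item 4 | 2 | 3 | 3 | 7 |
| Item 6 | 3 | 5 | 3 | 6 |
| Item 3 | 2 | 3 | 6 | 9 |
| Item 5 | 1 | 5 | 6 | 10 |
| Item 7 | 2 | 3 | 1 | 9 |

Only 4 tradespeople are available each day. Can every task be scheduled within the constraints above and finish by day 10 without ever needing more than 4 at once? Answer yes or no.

no

Total tradesperson-days = 44; over 10 days the average is 44/10 > 4, so some day must exceed 4.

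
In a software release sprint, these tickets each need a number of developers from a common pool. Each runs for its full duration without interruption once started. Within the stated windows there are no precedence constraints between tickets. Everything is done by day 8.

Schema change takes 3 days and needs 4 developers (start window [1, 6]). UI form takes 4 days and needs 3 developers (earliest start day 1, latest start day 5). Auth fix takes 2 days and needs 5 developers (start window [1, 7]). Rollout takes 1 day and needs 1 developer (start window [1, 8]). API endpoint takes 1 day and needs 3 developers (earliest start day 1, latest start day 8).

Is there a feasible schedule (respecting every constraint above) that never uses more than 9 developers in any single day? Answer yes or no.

yes

Schedule Schema change@1, UI form@1, Auth fix@5, Rollout@4, API endpoint@4: d1:7  d2:7  d3:7  d4:7  d5:5  d6:5  d7:0  d8:0 — peak 7 ≤ 9.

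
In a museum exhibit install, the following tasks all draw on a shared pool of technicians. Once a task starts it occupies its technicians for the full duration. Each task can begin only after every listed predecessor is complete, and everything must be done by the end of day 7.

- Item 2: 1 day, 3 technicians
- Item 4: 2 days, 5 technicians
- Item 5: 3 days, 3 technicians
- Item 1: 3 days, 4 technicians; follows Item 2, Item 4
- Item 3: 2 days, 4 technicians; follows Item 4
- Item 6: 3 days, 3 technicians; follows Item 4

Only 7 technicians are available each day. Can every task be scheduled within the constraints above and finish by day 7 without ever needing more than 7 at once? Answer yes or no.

Total technician-days = 51; over 7 days the average is 51/7 > 7, so some day must exceed 7.

no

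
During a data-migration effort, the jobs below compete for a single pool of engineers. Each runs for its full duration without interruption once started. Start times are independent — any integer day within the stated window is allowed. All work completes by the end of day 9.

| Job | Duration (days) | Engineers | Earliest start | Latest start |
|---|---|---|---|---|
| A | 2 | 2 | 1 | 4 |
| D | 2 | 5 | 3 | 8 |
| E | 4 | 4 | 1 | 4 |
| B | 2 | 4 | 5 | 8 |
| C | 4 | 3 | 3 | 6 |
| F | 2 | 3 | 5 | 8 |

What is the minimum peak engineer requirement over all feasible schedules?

8

Early-start (A@1, D@3, E@1, B@5, C@3, F@5) gives peak 12: d1:6  d2:6  d3:12  d4:12  d5:10  d6:10  d7:0  d8:0  d9:0.
Shift D→5, B→7, F→7.
Schedule A@1, D@5, E@1, B@7, C@3, F@7: d1:6  d2:6  d3:7  d4:7  d5:8  d6:8  d7:7  d8:7  d9:0 — peak 8.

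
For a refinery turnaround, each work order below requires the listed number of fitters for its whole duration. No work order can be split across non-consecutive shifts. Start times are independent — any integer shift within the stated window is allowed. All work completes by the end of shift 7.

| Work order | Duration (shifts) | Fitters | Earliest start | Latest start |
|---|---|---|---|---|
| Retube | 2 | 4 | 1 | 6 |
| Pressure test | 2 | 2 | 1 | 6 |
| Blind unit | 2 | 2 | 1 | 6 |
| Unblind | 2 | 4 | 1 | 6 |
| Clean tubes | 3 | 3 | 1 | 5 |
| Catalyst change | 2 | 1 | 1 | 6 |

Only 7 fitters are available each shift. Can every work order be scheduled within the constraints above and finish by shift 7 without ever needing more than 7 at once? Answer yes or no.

Schedule Retube@1, Pressure test@1, Blind unit@3, Unblind@3, Clean tubes@5, Catalyst change@5: s1:6  s2:6  s3:6  s4:6  s5:4  s6:4  s7:3 — peak 6 ≤ 7.

yes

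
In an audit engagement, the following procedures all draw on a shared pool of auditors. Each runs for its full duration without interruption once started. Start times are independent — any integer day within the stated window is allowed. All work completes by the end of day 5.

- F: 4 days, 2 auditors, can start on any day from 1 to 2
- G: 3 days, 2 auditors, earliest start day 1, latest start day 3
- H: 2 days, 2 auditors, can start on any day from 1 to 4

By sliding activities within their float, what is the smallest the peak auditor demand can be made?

Early-start (F@1, G@1, H@1) gives peak 6: d1:6  d2:6  d3:4  d4:2  d5:0.
Shift H→4.
Schedule F@1, G@1, H@4: d1:4  d2:4  d3:4  d4:4  d5:2 — peak 4.
Total auditor-days = 18 over 5 days ⇒ peak ≥ ⌈18/5⌉ = 4, so 4 is optimal.

4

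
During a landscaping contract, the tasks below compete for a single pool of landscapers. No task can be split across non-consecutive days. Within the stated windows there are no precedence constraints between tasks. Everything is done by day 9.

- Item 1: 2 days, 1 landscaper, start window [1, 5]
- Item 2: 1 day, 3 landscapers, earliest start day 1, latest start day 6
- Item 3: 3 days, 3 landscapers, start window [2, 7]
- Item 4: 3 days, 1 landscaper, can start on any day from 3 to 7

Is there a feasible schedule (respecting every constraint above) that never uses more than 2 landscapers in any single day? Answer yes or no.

no

The minimum achievable peak is 3; 2 < 3, so no feasible schedule stays within the cap.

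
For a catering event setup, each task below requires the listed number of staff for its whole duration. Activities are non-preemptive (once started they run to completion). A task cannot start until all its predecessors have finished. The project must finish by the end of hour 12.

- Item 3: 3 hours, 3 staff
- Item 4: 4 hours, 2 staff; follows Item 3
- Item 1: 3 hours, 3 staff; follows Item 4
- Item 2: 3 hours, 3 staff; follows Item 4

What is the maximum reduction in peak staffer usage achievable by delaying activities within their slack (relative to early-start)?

0

Early-start peak: h1:3  h2:3  h3:3  h4:2  h5:2  h6:2  h7:2  h8:6  h9:6  h10:6  h11:0  h12:0 ⇒ 6.
Leveled (Item 3@1, Item 4@4, Item 1@8, Item 2@8): h1:3  h2:3  h3:3  h4:2  h5:2  h6:2  h7:2  h8:6  h9:6  h10:6  h11:0  h12:0 ⇒ 6.
Reduction 6 − 6 = 0.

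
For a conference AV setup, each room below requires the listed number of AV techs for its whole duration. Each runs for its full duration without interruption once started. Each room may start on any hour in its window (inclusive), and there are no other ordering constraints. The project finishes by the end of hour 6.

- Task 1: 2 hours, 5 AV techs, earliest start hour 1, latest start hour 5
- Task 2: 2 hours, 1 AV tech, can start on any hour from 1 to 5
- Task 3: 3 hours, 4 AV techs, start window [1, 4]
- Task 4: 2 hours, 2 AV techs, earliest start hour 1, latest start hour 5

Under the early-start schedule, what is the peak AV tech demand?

Early-start schedule: Task 1@1, Task 2@1, Task 3@1, Task 4@1.
Load per hour: hour 1: 12, hour 2: 12, hour 3: 4, hour 4: 0, hour 5: 0, hour 6: 0.
Peak is 12.

12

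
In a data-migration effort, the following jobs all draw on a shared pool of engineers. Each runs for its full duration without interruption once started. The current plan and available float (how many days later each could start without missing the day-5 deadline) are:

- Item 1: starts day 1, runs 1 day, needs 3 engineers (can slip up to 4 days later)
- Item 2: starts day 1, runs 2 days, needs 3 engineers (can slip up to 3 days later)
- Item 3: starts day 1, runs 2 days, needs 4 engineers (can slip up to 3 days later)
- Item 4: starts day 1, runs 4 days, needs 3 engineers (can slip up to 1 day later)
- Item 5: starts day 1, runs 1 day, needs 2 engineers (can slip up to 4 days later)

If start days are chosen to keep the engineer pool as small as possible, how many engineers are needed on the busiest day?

Early-start (Item 1@1, Item 2@1, Item 3@1, Item 4@1, Item 5@1) gives peak 15: d1:15  d2:10  d3:3  d4:3  d5:0.
Shift Item 3→3, Item 4→2, Item 5→5.
Schedule Item 1@1, Item 2@1, Item 3@3, Item 4@2, Item 5@5: d1:6  d2:6  d3:7  d4:7  d5:5 — peak 7.
Total engineer-days = 31 over 5 days ⇒ peak ≥ ⌈31/5⌉ = 7, so 7 is optimal.

7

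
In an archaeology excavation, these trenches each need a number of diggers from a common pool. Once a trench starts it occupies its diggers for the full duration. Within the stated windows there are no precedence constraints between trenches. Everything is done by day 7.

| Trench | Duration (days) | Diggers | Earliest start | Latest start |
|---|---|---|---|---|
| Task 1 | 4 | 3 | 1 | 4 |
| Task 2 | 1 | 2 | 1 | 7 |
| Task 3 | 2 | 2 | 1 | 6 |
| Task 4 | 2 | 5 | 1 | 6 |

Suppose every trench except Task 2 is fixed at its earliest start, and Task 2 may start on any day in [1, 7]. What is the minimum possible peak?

10

Task 2@1: d1:12  d2:10  d3:3  d4:3  d5:0  d6:0  d7:0 → peak 12
Task 2@2: d1:10  d2:12  d3:3  d4:3  d5:0  d6:0  d7:0 → peak 12
Task 2@3: d1:10  d2:10  d3:5  d4:3  d5:0  d6:0  d7:0 → peak 10
Task 2@4: d1:10  d2:10  d3:3  d4:5  d5:0  d6:0  d7:0 → peak 10
Task 2@5: d1:10  d2:10  d3:3  d4:3  d5:2  d6:0  d7:0 → peak 10
Task 2@6: d1:10  d2:10  d3:3  d4:3  d5:0  d6:2  d7:0 → peak 10
Task 2@7: d1:10  d2:10  d3:3  d4:3  d5:0  d6:0  d7:2 → peak 10
Best is Task 2@3, peak 10.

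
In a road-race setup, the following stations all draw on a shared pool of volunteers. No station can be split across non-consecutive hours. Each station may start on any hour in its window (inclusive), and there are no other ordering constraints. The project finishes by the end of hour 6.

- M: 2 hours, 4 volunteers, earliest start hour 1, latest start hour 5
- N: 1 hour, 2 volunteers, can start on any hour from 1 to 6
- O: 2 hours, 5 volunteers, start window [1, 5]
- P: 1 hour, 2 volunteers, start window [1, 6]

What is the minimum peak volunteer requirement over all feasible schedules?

Early-start (M@1, N@1, O@1, P@1) gives peak 13: h1:13  h2:9  h3:0  h4:0  h5:0  h6:0.
Shift N→3, O→4, P→3.
Schedule M@1, N@3, O@4, P@3: h1:4  h2:4  h3:4  h4:5  h5:5  h6:0 — peak 5.

5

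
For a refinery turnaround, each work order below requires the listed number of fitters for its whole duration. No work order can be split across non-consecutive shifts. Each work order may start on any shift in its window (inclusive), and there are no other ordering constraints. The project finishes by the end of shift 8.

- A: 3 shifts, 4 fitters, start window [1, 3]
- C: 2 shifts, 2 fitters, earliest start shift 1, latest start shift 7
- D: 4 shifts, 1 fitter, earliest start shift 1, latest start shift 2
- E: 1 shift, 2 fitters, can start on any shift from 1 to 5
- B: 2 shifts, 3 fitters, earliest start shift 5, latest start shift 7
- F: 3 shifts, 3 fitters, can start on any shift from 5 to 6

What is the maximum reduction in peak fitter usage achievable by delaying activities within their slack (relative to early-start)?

Early-start peak: s1:9  s2:7  s3:5  s4:1  s5:6  s6:6  s7:3  s8:0 ⇒ 9.
Leveled (A@1, C@4, D@1, E@4, B@5, F@6): s1:5  s2:5  s3:5  s4:5  s5:5  s6:6  s7:3  s8:3 ⇒ 6.
Reduction 9 − 6 = 3.

3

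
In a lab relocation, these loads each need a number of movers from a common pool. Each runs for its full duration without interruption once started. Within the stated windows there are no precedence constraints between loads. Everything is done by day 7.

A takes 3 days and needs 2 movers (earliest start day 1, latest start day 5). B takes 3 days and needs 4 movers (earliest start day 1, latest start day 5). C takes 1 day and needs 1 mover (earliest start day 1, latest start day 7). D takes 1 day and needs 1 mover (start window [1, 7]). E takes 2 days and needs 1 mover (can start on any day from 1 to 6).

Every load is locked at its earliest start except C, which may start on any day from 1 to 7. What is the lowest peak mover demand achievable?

C@1: d1:9  d2:7  d3:6  d4:0  d5:0  d6:0  d7:0 → peak 9
C@2: d1:8  d2:8  d3:6  d4:0  d5:0  d6:0  d7:0 → peak 8
C@3: d1:8  d2:7  d3:7  d4:0  d5:0  d6:0  d7:0 → peak 8
C@4: d1:8  d2:7  d3:6  d4:1  d5:0  d6:0  d7:0 → peak 8
C@5: d1:8  d2:7  d3:6  d4:0  d5:1  d6:0  d7:0 → peak 8
C@6: d1:8  d2:7  d3:6  d4:0  d5:0  d6:1  d7:0 → peak 8
C@7: d1:8  d2:7  d3:6  d4:0  d5:0  d6:0  d7:1 → peak 8
Best is C@2, peak 8.

8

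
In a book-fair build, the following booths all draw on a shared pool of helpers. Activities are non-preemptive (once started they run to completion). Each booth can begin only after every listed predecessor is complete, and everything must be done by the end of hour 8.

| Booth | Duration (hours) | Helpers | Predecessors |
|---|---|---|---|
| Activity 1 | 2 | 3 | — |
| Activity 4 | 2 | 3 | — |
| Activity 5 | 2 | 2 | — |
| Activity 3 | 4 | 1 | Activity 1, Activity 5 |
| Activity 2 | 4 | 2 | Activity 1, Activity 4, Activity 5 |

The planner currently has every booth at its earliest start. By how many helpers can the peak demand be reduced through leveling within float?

3

Early-start peak: h1:8  h2:8  h3:3  h4:3  h5:3  h6:3  h7:0  h8:0 ⇒ 8.
Leveled (Activity 1@1, Activity 4@3, Activity 5@1, Activity 3@3, Activity 2@5): h1:5  h2:5  h3:4  h4:4  h5:3  h6:3  h7:2  h8:2 ⇒ 5.
Reduction 8 − 5 = 3.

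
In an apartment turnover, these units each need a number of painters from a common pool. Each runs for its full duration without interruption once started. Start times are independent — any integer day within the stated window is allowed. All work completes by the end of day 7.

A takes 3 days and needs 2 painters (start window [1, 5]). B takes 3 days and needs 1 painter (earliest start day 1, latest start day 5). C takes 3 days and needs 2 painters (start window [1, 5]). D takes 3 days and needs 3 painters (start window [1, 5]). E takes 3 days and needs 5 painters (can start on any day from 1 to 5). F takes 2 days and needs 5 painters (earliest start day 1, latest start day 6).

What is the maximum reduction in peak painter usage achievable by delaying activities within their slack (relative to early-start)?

9

Early-start peak: d1:18  d2:18  d3:13  d4:0  d5:0  d6:0  d7:0 ⇒ 18.
Leveled (A@1, B@3, C@1, D@3, E@4, F@1): d1:9  d2:9  d3:8  d4:9  d5:9  d6:5  d7:0 ⇒ 9.
Reduction 18 − 9 = 9.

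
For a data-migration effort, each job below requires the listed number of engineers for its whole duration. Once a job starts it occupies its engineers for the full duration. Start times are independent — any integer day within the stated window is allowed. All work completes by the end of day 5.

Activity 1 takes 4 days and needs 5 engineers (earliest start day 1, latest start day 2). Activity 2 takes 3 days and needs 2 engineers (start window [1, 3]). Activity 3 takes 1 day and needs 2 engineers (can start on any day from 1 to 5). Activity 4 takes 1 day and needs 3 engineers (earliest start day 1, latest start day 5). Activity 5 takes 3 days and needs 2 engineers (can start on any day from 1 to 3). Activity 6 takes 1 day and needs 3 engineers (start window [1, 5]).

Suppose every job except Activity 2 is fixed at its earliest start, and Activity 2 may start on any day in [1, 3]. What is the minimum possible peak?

Activity 2@1: d1:17  d2:9  d3:9  d4:5  d5:0 → peak 17
Activity 2@2: d1:15  d2:9  d3:9  d4:7  d5:0 → peak 15
Activity 2@3: d1:15  d2:7  d3:9  d4:7  d5:2 → peak 15
Best is Activity 2@2, peak 15.

15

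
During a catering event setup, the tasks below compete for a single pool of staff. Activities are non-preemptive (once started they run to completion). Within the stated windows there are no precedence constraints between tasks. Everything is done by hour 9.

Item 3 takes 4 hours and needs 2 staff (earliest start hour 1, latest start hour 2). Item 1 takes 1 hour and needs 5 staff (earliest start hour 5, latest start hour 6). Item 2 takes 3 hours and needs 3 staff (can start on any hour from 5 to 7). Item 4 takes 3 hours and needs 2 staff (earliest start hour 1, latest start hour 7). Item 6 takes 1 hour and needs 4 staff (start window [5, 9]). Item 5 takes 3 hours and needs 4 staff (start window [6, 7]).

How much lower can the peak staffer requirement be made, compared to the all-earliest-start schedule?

5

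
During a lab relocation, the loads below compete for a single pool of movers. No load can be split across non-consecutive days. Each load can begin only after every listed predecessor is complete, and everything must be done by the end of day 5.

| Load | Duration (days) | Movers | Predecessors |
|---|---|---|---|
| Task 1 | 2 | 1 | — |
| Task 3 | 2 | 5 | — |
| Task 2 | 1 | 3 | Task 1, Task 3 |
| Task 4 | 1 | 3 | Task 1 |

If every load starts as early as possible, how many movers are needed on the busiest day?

6

Early-start schedule: Task 1@1, Task 3@1, Task 2@3, Task 4@3.
Load per day: day 1: 6, day 2: 6, day 3: 6, day 4: 0, day 5: 0.
Peak is 6.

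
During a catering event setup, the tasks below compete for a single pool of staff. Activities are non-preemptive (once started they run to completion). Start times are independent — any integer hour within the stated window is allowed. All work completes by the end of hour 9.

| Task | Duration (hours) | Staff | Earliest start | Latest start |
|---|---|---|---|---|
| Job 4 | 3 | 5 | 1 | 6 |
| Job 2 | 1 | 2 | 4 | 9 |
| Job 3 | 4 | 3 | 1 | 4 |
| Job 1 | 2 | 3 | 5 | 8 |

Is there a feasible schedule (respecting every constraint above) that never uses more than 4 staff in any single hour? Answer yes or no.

The minimum achievable peak is 5; 4 < 5, so no feasible schedule stays within the cap.

no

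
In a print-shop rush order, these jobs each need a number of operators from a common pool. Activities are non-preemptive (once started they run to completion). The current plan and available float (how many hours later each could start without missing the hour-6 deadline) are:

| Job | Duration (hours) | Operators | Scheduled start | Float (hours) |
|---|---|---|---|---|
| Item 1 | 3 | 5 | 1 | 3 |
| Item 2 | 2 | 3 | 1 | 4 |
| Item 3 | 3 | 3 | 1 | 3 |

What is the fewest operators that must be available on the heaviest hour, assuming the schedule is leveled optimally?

Early-start (Item 1@1, Item 2@1, Item 3@1) gives peak 11: h1:11  h2:11  h3:8  h4:0  h5:0  h6:0.
Shift Item 2→4, Item 3→4.
Schedule Item 1@1, Item 2@4, Item 3@4: h1:5  h2:5  h3:5  h4:6  h5:6  h6:3 — peak 6.

6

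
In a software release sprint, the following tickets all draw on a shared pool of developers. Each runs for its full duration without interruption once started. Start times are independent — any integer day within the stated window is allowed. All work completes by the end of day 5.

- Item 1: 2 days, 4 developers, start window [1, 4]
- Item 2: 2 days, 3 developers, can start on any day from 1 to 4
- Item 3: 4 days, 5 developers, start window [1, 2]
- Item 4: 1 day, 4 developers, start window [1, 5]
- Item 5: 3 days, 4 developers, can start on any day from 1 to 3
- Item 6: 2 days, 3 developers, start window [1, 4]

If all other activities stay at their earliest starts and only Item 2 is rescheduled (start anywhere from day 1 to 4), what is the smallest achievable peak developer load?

20

Item 2@1: d1:23  d2:19  d3:9  d4:5  d5:0 → peak 23
Item 2@2: d1:20  d2:19  d3:12  d4:5  d5:0 → peak 20
Item 2@3: d1:20  d2:16  d3:12  d4:8  d5:0 → peak 20
Item 2@4: d1:20  d2:16  d3:9  d4:8  d5:3 → peak 20
Best is Item 2@2, peak 20.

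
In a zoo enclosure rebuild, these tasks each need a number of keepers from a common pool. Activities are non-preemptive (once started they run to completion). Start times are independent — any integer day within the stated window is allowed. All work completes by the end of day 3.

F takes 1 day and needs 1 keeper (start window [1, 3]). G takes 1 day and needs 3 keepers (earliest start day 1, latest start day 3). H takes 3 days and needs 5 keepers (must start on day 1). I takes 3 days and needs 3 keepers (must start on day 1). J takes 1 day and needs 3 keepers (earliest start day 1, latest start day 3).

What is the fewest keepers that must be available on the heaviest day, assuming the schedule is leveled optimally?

11

Early-start (F@1, G@1, H@1, I@1, J@1) gives peak 15: d1:15  d2:8  d3:8.
Shift G→2, J→3.
Schedule F@1, G@2, H@1, I@1, J@3: d1:9  d2:11  d3:11 — peak 11.
Total keeper-days = 31 over 3 days ⇒ peak ≥ ⌈31/3⌉ = 11, so 11 is optimal.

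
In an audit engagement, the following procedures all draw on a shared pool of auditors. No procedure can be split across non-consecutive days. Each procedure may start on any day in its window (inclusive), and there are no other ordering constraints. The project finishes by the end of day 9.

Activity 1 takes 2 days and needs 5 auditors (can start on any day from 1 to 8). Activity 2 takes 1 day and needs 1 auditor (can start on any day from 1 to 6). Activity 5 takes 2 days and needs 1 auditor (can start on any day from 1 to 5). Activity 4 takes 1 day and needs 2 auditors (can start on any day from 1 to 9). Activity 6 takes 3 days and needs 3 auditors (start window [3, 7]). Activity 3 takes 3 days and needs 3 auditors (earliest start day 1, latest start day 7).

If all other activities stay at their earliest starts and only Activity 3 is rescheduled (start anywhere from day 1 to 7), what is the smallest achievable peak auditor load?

Activity 3@1: d1:12  d2:9  d3:6  d4:3  d5:3  d6:0  d7:0  d8:0  d9:0 → peak 12
Activity 3@2: d1:9  d2:9  d3:6  d4:6  d5:3  d6:0  d7:0  d8:0  d9:0 → peak 9
Activity 3@3: d1:9  d2:6  d3:6  d4:6  d5:6  d6:0  d7:0  d8:0  d9:0 → peak 9
Activity 3@4: d1:9  d2:6  d3:3  d4:6  d5:6  d6:3  d7:0  d8:0  d9:0 → peak 9
Activity 3@5: d1:9  d2:6  d3:3  d4:3  d5:6  d6:3  d7:3  d8:0  d9:0 → peak 9
Activity 3@6: d1:9  d2:6  d3:3  d4:3  d5:3  d6:3  d7:3  d8:3  d9:0 → peak 9
Activity 3@7: d1:9  d2:6  d3:3  d4:3  d5:3  d6:0  d7:3  d8:3  d9:3 → peak 9
Best is Activity 3@2, peak 9.

9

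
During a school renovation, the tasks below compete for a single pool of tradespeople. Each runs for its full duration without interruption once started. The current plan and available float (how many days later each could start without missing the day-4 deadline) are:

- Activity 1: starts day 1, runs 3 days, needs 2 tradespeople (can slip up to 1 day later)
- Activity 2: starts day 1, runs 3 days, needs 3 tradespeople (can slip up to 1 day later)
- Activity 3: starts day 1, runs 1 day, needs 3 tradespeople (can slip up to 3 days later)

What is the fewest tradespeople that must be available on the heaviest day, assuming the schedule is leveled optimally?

5

Early-start (Activity 1@1, Activity 2@1, Activity 3@1) gives peak 8: d1:8  d2:5  d3:5  d4:0.
Shift Activity 3→4.
Schedule Activity 1@1, Activity 2@1, Activity 3@4: d1:5  d2:5  d3:5  d4:3 — peak 5.
Total tradesperson-days = 18 over 4 days ⇒ peak ≥ ⌈18/4⌉ = 5, so 5 is optimal.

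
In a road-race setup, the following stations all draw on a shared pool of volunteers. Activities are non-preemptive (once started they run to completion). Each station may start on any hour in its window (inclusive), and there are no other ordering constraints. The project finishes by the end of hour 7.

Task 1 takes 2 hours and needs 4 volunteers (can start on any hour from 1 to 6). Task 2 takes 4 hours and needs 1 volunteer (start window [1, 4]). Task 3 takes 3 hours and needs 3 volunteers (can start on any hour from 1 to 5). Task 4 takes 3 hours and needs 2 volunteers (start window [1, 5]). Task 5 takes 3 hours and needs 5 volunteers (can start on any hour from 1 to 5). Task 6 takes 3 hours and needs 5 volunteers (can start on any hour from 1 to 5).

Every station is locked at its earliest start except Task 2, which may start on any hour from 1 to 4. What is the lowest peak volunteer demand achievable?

19

Task 2@1: h1:20  h2:20  h3:16  h4:1  h5:0  h6:0  h7:0 → peak 20
Task 2@2: h1:19  h2:20  h3:16  h4:1  h5:1  h6:0  h7:0 → peak 20
Task 2@3: h1:19  h2:19  h3:16  h4:1  h5:1  h6:1  h7:0 → peak 19
Task 2@4: h1:19  h2:19  h3:15  h4:1  h5:1  h6:1  h7:1 → peak 19
Best is Task 2@3, peak 19.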